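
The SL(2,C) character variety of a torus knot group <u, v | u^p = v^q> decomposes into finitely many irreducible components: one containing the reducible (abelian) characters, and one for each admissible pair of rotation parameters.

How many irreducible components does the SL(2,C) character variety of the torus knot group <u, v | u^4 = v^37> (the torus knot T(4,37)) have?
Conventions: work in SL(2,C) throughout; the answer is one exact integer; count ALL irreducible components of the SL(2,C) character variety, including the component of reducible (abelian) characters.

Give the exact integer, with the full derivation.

55

In the torus knot group T(4,37), u^4 = v^37 is central, so an irreducible representation sends it to +I or -I (Schur).
On an irreducible component, tr(u) is locked at 2*cos(pi*alpha/4) for some alpha in 1..3, and tr(v) at 2*cos(pi*beta/37) for some beta in 1..36.
u^4 = (-1)^alpha I and v^37 = (-1)^beta I must agree, so alpha and beta have equal parity.
count pairs: odd alpha (2 choices) x odd beta (18), plus even alpha (1) x even beta (18): 2*18 + 1*18 = 54.
That is 54 components of irreducible characters, and with the reducible (abelian) component the total is 55.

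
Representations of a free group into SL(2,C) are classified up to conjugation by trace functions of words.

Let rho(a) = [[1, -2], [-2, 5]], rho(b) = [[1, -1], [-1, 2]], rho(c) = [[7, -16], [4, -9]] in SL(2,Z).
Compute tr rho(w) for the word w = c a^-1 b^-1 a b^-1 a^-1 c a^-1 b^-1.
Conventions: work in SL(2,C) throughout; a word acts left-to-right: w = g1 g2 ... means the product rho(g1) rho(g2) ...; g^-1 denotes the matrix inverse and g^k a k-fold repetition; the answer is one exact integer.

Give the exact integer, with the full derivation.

22

rho(c) = [[7, -16], [4, -9]]
... * rho(a^-1) = [[5, 2], [2, 1]]  ->  [[3, -2], [2, -1]]
... * rho(b^-1) = [[2, 1], [1, 1]]  ->  [[4, 1], [3, 1]]
... * rho(a) = [[1, -2], [-2, 5]]  ->  [[2, -3], [1, -1]]
... * rho(b^-1) = [[2, 1], [1, 1]]  ->  [[1, -1], [1, 0]]
... * rho(a^-1) = [[5, 2], [2, 1]]  ->  [[3, 1], [5, 2]]
... * rho(c) = [[7, -16], [4, -9]]  ->  [[25, -57], [43, -98]]
... * rho(a^-1) = [[5, 2], [2, 1]]  ->  [[11, -7], [19, -12]]
... * rho(b^-1) = [[2, 1], [1, 1]]  ->  [[15, 4], [26, 7]]
tr = 15 + 7 = 22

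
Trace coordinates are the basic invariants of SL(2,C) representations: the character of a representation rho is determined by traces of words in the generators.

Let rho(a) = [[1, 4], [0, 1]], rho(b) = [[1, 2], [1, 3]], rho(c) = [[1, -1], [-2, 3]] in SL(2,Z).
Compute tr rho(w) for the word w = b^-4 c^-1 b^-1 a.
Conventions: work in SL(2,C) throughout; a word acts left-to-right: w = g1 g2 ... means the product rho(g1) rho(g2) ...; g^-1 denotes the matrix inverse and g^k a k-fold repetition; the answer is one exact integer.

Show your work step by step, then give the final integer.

-151

rho(b^-1) = [[3, -2], [-1, 1]]
... * rho(b^-1) = [[3, -2], [-1, 1]]  ->  [[11, -8], [-4, 3]]
... * rho(b^-1) = [[3, -2], [-1, 1]]  ->  [[41, -30], [-15, 11]]
... * rho(b^-1) = [[3, -2], [-1, 1]]  ->  [[153, -112], [-56, 41]]
... * rho(c^-1) = [[3, 1], [2, 1]]  ->  [[235, 41], [-86, -15]]
... * rho(b^-1) = [[3, -2], [-1, 1]]  ->  [[664, -429], [-243, 157]]
... * rho(a) = [[1, 4], [0, 1]]  ->  [[664, 2227], [-243, -815]]
tr = 664 + -815 = -151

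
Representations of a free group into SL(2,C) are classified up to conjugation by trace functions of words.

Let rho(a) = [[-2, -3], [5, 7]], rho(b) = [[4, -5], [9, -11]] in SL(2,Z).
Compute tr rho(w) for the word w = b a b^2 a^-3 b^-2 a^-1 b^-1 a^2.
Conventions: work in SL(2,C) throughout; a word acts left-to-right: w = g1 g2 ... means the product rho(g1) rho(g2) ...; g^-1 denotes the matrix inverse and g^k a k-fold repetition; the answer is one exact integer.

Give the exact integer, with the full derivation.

1541840763365

rho(b) = [[4, -5], [9, -11]]
... * rho(a) = [[-2, -3], [5, 7]]  ->  [[-33, -47], [-73, -104]]
... * rho(b) = [[4, -5], [9, -11]]  ->  [[-555, 682], [-1228, 1509]]
... * rho(b) = [[4, -5], [9, -11]]  ->  [[3918, -4727], [8669, -10459]]
... * rho(a^-1) = [[7, 3], [-5, -2]]  ->  [[51061, 21208], [112978, 46925]]
... * rho(a^-1) = [[7, 3], [-5, -2]]  ->  [[251387, 110767], [556221, 245084]]
... * rho(a^-1) = [[7, 3], [-5, -2]]  ->  [[1205874, 532627], [2668127, 1178495]]
... * rho(b^-1) = [[-11, 5], [-9, 4]]  ->  [[-18058257, 8159878], [-39955852, 18054615]]
... * rho(b^-1) = [[-11, 5], [-9, 4]]  ->  [[125201925, -57651773], [277022837, -127560800]]
... * rho(a^-1) = [[7, 3], [-5, -2]]  ->  [[1164672340, 490909321], [2576963859, 1086190111]]
... * rho(b^-1) = [[-11, 5], [-9, 4]]  ->  [[-17229579629, 7786998984], [-38122313448, 17229579739]]
... * rho(a) = [[-2, -3], [5, 7]]  ->  [[73394154178, 106197731775], [162392525591, 234973998517]]
... * rho(a) = [[-2, -3], [5, 7]]  ->  [[384200350519, 523201659891], [850084941403, 1157640412846]]
tr = 384200350519 + 1157640412846 = 1541840763365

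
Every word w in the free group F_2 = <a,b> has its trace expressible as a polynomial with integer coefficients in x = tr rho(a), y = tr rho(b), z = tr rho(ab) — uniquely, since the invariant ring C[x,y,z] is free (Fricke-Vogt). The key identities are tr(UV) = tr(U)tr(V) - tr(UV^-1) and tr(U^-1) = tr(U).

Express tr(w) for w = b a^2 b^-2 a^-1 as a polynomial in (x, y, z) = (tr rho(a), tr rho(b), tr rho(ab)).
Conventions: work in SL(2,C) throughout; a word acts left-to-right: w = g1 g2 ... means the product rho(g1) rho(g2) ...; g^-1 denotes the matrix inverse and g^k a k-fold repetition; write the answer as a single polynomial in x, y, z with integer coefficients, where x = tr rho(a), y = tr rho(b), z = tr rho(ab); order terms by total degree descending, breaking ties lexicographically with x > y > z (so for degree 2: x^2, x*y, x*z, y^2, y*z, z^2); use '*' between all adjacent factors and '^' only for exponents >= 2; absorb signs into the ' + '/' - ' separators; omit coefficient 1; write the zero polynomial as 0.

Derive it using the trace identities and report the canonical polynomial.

-x^2*y^2*z + x^3*y + x*y^3 + x*y*z^2 - 3*x*y - z

trace(b^2 a) = trace(b)*trace(a b) - trace(a)   [square of b] = y*z - x
trace(b^2) = trace(b)*trace(b) - trace(1)   [square of b] = y^2 - 2
trace(b a^2 b) = trace(a)*trace(b^2 a) - trace(b^2)   [square of a] = x*y*z - x^2 - y^2 + 2
trace(b a b a) = trace(a b)*trace(a b) - trace(1)   [split at a repeated a] = z^2 - 2
trace(b a^2 b a) = trace(a)*trace(b a b a) - trace(b a b)   [square of a] = x*z^2 - y*z - x
trace(a^-1 b a^2 b) = trace(b a^2 b)*trace(a) - trace(b a^2 b a)   [inverse elimination on a] = x^2*y*z - x^3 - x*y^2 - x*z^2 + y*z + 3*x
trace(b^-1 a^-1 b a^2) = trace(a^-1 b a^2)*trace(b) - trace(a^-1 b a^2 b)   [inverse elimination on b] = -x^2*y*z + x^3 + x*y^2 + x*z^2 - 3*x
trace(b a^2 b^-2 a^-1) = trace(b^-1 a^-1 b a^2)*trace(b) - trace(b^-1 a^-1 b a^2 b)   [inverse elimination on b] = -x^2*y^2*z + x^3*y + x*y^3 + x*y*z^2 - 3*x*y - z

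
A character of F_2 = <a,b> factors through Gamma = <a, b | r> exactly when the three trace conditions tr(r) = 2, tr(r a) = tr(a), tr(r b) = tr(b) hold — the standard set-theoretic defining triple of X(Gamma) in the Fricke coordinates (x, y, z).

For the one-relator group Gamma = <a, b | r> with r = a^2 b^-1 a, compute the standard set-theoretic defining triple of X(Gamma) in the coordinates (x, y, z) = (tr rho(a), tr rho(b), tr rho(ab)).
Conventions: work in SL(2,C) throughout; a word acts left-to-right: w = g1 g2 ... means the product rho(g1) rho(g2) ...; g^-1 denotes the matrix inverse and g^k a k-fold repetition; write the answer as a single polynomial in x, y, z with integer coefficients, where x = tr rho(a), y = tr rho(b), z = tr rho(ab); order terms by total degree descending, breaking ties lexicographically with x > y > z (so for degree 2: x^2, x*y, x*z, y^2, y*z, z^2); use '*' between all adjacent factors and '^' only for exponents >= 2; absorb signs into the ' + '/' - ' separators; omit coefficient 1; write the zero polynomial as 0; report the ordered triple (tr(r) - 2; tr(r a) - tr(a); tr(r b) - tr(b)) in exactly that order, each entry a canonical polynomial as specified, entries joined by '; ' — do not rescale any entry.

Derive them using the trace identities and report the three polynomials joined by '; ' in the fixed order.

trace(a^2) = trace(a) * trace(a) - trace(1) = x^2 - 2
trace(a^3) = trace(a) * trace(a^2) - trace(a) = x^3 - 3*x
trace(b a^2) = trace(a) * trace(b a) - trace(b) = x*z - y
trace(a^3 b) = trace(a) * trace(b a^2) - trace(b a) = x^2*z - x*y - z
trace(a^2 b^-1 a) = trace(a^3) * trace(b) - trace(a^3 b) = x^3*y - x^2*z - 2*x*y + z
trace(a^4) = trace(a) * trace(a^3) - trace(a^2)  (reduce the a square) = x^4 - 4*x^2 + 2
trace(a^4 b) = trace(a) * trace(a b a^2) - trace(a b a)  (reduce the a square) = x^3*z - x^2*y - 2*x*z + y
trace(a^2 b^-1 a^2) = trace(a^4) * trace(b) - trace(a^4 b)  (eliminate b^-1) = x^4*y - x^3*z - 3*x^2*y + 2*x*z + y
trace(b a b a) = trace(a b) * trace(a b) - trace(1)  (split on a) = z^2 - 2
trace(b a b) = trace(b) * trace(a b) - trace(a)  (reduce the b square) = y*z - x
trace(a b a^2 b) = trace(a) * trace(b a b a) - trace(b a b)  (reduce the a square) = x*z^2 - y*z - x
trace(a^2 b^-1 a b) = trace(a b a^2) * trace(b) - trace(a b a^2 b)  (eliminate b^-1) = x^2*y*z - x*y^2 - x*z^2 + x
assemble the triple (trace(r) - 2; trace(r a) - x; trace(r b) - y)

x^3*y - x^2*z - 2*x*y + z - 2; x^4*y - x^3*z - 3*x^2*y + 2*x*z - x + y; x^2*y*z - x*y^2 - x*z^2 + x - y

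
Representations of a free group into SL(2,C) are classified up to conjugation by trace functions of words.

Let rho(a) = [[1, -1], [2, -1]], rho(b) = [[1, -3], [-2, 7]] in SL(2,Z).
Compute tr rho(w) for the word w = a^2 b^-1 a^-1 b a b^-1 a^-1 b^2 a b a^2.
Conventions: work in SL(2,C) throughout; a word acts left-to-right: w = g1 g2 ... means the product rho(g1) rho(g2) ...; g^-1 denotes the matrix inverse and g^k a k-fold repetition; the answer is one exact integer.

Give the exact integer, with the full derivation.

10142

rho(a) = [[1, -1], [2, -1]]
... * rho(a) = [[1, -1], [2, -1]]  ->  [[-1, 0], [0, -1]]
... * rho(b^-1) = [[7, 3], [2, 1]]  ->  [[-7, -3], [-2, -1]]
... * rho(a^-1) = [[-1, 1], [-2, 1]]  ->  [[13, -10], [4, -3]]
... * rho(b) = [[1, -3], [-2, 7]]  ->  [[33, -109], [10, -33]]
... * rho(a) = [[1, -1], [2, -1]]  ->  [[-185, 76], [-56, 23]]
... * rho(b^-1) = [[7, 3], [2, 1]]  ->  [[-1143, -479], [-346, -145]]
... * rho(a^-1) = [[-1, 1], [-2, 1]]  ->  [[2101, -1622], [636, -491]]
... * rho(b) = [[1, -3], [-2, 7]]  ->  [[5345, -17657], [1618, -5345]]
... * rho(b) = [[1, -3], [-2, 7]]  ->  [[40659, -139634], [12308, -42269]]
... * rho(a) = [[1, -1], [2, -1]]  ->  [[-238609, 98975], [-72230, 29961]]
... * rho(b) = [[1, -3], [-2, 7]]  ->  [[-436559, 1408652], [-132152, 426417]]
... * rho(a) = [[1, -1], [2, -1]]  ->  [[2380745, -972093], [720682, -294265]]
... * rho(a) = [[1, -1], [2, -1]]  ->  [[436559, -1408652], [132152, -426417]]
tr = 436559 + -426417 = 10142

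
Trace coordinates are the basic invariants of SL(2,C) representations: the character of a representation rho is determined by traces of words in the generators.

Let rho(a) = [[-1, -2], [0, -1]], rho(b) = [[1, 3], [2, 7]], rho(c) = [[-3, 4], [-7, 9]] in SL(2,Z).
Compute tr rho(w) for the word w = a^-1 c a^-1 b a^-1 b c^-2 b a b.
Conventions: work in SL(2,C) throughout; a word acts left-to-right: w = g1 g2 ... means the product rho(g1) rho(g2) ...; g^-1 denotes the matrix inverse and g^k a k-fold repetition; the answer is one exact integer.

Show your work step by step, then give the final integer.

7098

rho(a^-1) = [[-1, 2], [0, -1]]
... * rho(c) = [[-3, 4], [-7, 9]]  ->  [[-11, 14], [7, -9]]
... * rho(a^-1) = [[-1, 2], [0, -1]]  ->  [[11, -36], [-7, 23]]
... * rho(b) = [[1, 3], [2, 7]]  ->  [[-61, -219], [39, 140]]
... * rho(a^-1) = [[-1, 2], [0, -1]]  ->  [[61, 97], [-39, -62]]
... * rho(b) = [[1, 3], [2, 7]]  ->  [[255, 862], [-163, -551]]
... * rho(c^-1) = [[9, -4], [7, -3]]  ->  [[8329, -3606], [-5324, 2305]]
... * rho(c^-1) = [[9, -4], [7, -3]]  ->  [[49719, -22498], [-31781, 14381]]
... * rho(b) = [[1, 3], [2, 7]]  ->  [[4723, -8329], [-3019, 5324]]
... * rho(a) = [[-1, -2], [0, -1]]  ->  [[-4723, -1117], [3019, 714]]
... * rho(b) = [[1, 3], [2, 7]]  ->  [[-6957, -21988], [4447, 14055]]
tr = -6957 + 14055 = 7098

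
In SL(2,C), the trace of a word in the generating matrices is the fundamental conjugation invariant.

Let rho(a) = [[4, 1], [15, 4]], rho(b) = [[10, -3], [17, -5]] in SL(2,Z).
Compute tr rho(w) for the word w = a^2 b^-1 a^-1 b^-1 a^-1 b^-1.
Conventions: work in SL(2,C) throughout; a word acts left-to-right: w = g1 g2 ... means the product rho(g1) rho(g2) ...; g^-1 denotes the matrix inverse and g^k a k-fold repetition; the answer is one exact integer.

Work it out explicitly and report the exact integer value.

rho(a) = [[4, 1], [15, 4]]
... * rho(a) = [[4, 1], [15, 4]]  ->  [[31, 8], [120, 31]]
... * rho(b^-1) = [[-5, 3], [-17, 10]]  ->  [[-291, 173], [-1127, 670]]
... * rho(a^-1) = [[4, -1], [-15, 4]]  ->  [[-3759, 983], [-14558, 3807]]
... * rho(b^-1) = [[-5, 3], [-17, 10]]  ->  [[2084, -1447], [8071, -5604]]
... * rho(a^-1) = [[4, -1], [-15, 4]]  ->  [[30041, -7872], [116344, -30487]]
... * rho(b^-1) = [[-5, 3], [-17, 10]]  ->  [[-16381, 11403], [-63441, 44162]]
tr = -16381 + 44162 = 27781

27781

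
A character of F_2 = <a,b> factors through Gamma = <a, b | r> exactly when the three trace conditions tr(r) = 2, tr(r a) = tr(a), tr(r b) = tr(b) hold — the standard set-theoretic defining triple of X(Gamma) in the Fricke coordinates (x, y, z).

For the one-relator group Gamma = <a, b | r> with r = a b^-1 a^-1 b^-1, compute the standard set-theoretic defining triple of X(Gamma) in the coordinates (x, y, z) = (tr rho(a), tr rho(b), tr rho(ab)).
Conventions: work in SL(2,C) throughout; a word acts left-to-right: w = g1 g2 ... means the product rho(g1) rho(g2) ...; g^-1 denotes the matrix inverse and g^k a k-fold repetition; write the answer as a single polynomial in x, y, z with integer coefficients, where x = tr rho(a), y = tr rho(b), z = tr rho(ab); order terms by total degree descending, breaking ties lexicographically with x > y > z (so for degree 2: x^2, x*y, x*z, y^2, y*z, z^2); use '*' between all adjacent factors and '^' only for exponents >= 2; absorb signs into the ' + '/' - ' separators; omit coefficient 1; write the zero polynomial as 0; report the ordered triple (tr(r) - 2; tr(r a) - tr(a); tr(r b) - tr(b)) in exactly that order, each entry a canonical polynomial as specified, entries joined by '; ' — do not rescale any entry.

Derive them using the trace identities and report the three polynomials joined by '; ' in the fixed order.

reduce: trace(a b^-1) = trace(a)*trace(b) - trace(a b)  (eliminate b^-1) = x*y - z
reduce: trace(b^-1 a b^-1) = trace(a b^-1)*trace(b) - trace(a)  (eliminate b^-1) = x*y^2 - y*z - x
so trace(a^2) = trace(a)*trace(a) - trace(1)  (reduce the a square) = x^2 - 2
reduce: trace(a^2 b) = trace(a)*trace(b a) - trace(b)  (reduce the a square) = x*z - y
trace(a b^-1 a) = trace(a^2)*trace(b) - trace(a^2 b)  (eliminate b^-1) = x^2*y - x*z - y
reduce: trace(a b a b) = trace(b a)*trace(b a) - trace(1)  (split on b) = z^2 - 2
trace(a b^-1 a b) = trace(a b a)*trace(b) - trace(a b a b)  (eliminate b^-1) = x*y*z - y^2 - z^2 + 2
so trace(b^-1 a b^-1 a) = trace(a b^-1 a)*trace(b) - trace(a b^-1 a b)  (eliminate b^-1) = x^2*y^2 - 2*x*y*z + z^2 - 2
trace(a b^-1 a^-1 b^-1) = trace(b^-1 a b^-1)*trace(a) - trace(b^-1 a b^-1 a)  (eliminate a^-1) = x*y*z - x^2 - z^2 + 2
trace(a b a^2) = trace(a)*trace(a b a) - trace(a b) = x^2*z - x*y - z
trace(b a b) = trace(b)*trace(a b) - trace(a) = y*z - x
reduce: trace(a b a^2 b) = trace(a)*trace(b a b a) - trace(b a b) = x*z^2 - y*z - x
trace(b a^2 b^-1 a) = trace(a b a^2)*trace(b) - trace(a b a^2 b) = x^2*y*z - x*y^2 - x*z^2 + x
trace(a^2 b^-1 a^-1 b) = trace(b a^2 b^-1)*trace(a) - trace(b a^2 b^-1 a) = -x^2*y*z + x^3 + x*y^2 + x*z^2 - 3*x
trace(a b^-1 a^-1 b^-1 a) = trace(a^2 b^-1 a^-1)*trace(b) - trace(a^2 b^-1 a^-1 b) = x^2*y*z - x^3 - x*z^2 - y*z + 3*x
assemble the triple (trace(r) - 2; trace(r a) - x; trace(r b) - y)

x*y*z - x^2 - z^2; x^2*y*z - x^3 - x*z^2 - y*z + 2*x; 0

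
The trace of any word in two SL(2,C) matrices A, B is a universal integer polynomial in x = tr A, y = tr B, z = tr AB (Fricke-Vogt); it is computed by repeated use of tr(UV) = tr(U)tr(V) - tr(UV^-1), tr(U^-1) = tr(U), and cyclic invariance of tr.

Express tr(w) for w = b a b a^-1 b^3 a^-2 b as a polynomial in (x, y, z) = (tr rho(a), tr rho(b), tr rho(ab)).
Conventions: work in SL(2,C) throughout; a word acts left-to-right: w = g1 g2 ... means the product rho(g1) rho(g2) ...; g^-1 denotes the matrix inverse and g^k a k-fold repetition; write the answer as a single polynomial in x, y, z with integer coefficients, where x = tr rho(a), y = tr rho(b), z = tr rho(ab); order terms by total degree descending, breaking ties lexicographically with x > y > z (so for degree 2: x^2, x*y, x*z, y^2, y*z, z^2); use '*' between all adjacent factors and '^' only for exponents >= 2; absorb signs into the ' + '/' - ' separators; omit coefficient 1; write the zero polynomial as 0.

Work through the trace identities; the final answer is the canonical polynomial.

tr(b a b) = tr(b) tr(a b) - tr(a)   [square of b] = y*z - x
apply: tr(b^2 a b) = tr(b) tr(b a b) - tr(b a)   [square of b] = y^2*z - x*y - z
tr(a b^4) = tr(b) tr(b^2 a b) - tr(b^2 a)   [square of b] = y^3*z - x*y^2 - 2*y*z + x
use: tr(b^4 a b) = tr(b) tr(a b^4) - tr(a b^3)   [square of b] = y^4*z - x*y^3 - 3*y^2*z + 2*x*y + z
tr(b^2 a b^4) = tr(b) tr(b^4 a b) - tr(b^4 a)   [square of b] = y^5*z - x*y^4 - 4*y^3*z + 3*x*y^2 + 3*y*z - x
use: tr(a b a b) = tr(a b) tr(a b) - tr(1)   [split at a repeated a] = z^2 - 2
tr(a b a) = tr(a) tr(b a) - tr(b)   [square of a] = x*z - y
tr(a b^2 a b) = tr(b) tr(a b a b) - tr(a b a)   [square of b] = y*z^2 - x*z - y
apply: tr(a^2) = tr(a) tr(a) - tr(1)   [square of a] = x^2 - 2
tr(a b^2 a) = tr(b) tr(a^2 b) - tr(a^2)   [square of b] = x*y*z - x^2 - y^2 + 2
tr(b a b^2 a b) = tr(b) tr(a b^2 a b) - tr(a b^2 a)   [square of b] = y^2*z^2 - 2*x*y*z + x^2 - 2
tr(b^2 a b^2 a b) = tr(b) tr(b a b^2 a b) - tr(b a b^2 a)   [square of b] = y^3*z^2 - 2*x*y^2*z + x^2*y - y*z^2 + x*z - y
tr(b^2 a b^4 a) = tr(b) tr(b^2 a b^2 a b) - tr(b^2 a b^2 a)   [square of b] = y^4*z^2 - 2*x*y^3*z + x^2*y^2 - 2*y^2*z^2 + 3*x*y*z - x^2 - y^2 + 2
tr(b^2 a b^4 a^-1) = tr(b^2 a b^4) tr(a) - tr(b^2 a b^4 a)   [inverse elimination on a] = x*y^5*z - x^2*y^4 - y^4*z^2 - 2*x*y^3*z + 2*x^2*y^2 + 2*y^2*z^2 + y^2 - 2
use: tr(b^3 a^-2 b^2 a b) = tr(b^2 a b^4 a^-1) tr(a) - tr(b^2 a b^4)   [inverse elimination on a] = x^2*y^5*z - x^3*y^4 - x*y^4*z^2 - 2*x^2*y^3*z - y^5*z + 2*x^3*y^2 + x*y^4 + 2*x*y^2*z^2 + 4*y^3*z - 2*x*y^2 - 3*y*z - x
use: tr(a b a b^3) = tr(b) tr(a b a b^2) - tr(a b a b)   [square of b] = y^2*z^2 - x*y*z - y^2 - z^2 + 2
use: tr(b^2 a b a b^2) = tr(b) tr(a b a b^3) - tr(a b a b^2)   [square of b] = y^3*z^2 - x*y^2*z - y^3 - 2*y*z^2 + x*z + 3*y
apply: tr(b^2 a b a b^3) = tr(b) tr(b^2 a b a b^2) - tr(b^2 a b a b)   [square of b] = y^4*z^2 - x*y^3*z - y^4 - 3*y^2*z^2 + 2*x*y*z + 4*y^2 + z^2 - 2
tr(a b a b a b) = tr(a b a b) tr(a b) - tr(b a)   [split at a repeated a] = z^3 - 3*z
use: tr(a b a b a) = tr(a) tr(b a b a) - tr(b a b)   [square of a] = x*z^2 - y*z - x
tr(a b a b^2 a b) = tr(b) tr(a b a b a b) - tr(a b a b a)   [square of b] = y*z^3 - x*z^2 - 2*y*z + x
use: tr(a^2 b a) = tr(a) tr(b a^2) - tr(b a)   [square of a] = x^2*z - x*y - z
use: tr(a b a b^2 a) = tr(b) tr(a^2 b a b) - tr(a^2 b a)   [square of b] = x*y*z^2 - x^2*z - y^2*z + z
apply: tr(b a b^2 a b a b) = tr(b) tr(a b a b^2 a b) - tr(a b a b^2 a)   [square of b] = y^2*z^3 - 2*x*y*z^2 + x^2*z - y^2*z + x*y - z
tr(b^2 a b a b^3 a) = tr(b) tr(b a b^2 a b a b) - tr(b a b^2 a b a)   [square of b] = y^3*z^3 - 2*x*y^2*z^2 + x^2*y*z - y^3*z - y*z^3 + x*y^2 + x*z^2 + y*z - x
tr(a^-1 b^2 a b a b^3) = tr(b^2 a b a b^3) tr(a) - tr(b^2 a b a b^3 a)   [inverse elimination on a] = x*y^4*z^2 - x^2*y^3*z - y^3*z^3 - x*y^4 - x*y^2*z^2 + x^2*y*z + y^3*z + y*z^3 + 3*x*y^2 - y*z - x
tr(b^3 a^-2 b^2 a b a) = tr(a^-1 b^2 a b a b^3) tr(a) - tr(a^-1 b^2 a b a b^3 a)   [inverse elimination on a] = x^2*y^4*z^2 - x^3*y^3*z - x*y^3*z^3 - x^2*y^4 - x^2*y^2*z^2 - y^4*z^2 + x^3*y*z + 2*x*y^3*z + x*y*z^3 + 3*x^2*y^2 + y^4 + 3*y^2*z^2 - 3*x*y*z - x^2 - 4*y^2 - z^2 + 2
apply: tr(b a b a^-1 b^3 a^-2 b) = tr(b^3 a^-2 b^2 a b) tr(a) - tr(b^3 a^-2 b^2 a b a)   [inverse elimination on a] = x^3*y^5*z - x^4*y^4 - 2*x^2*y^4*z^2 - x^3*y^3*z - x*y^5*z + x*y^3*z^3 + 2*x^4*y^2 + 2*x^2*y^4 + 3*x^2*y^2*z^2 + y^4*z^2 - x^3*y*z + 2*x*y^3*z - x*y*z^3 - 5*x^2*y^2 - y^4 - 3*y^2*z^2 + 4*y^2 + z^2 - 2

x^3*y^5*z - x^4*y^4 - 2*x^2*y^4*z^2 - x^3*y^3*z - x*y^5*z + x*y^3*z^3 + 2*x^4*y^2 + 2*x^2*y^4 + 3*x^2*y^2*z^2 + y^4*z^2 - x^3*y*z + 2*x*y^3*z - x*y*z^3 - 5*x^2*y^2 - y^4 - 3*y^2*z^2 + 4*y^2 + z^2 - 2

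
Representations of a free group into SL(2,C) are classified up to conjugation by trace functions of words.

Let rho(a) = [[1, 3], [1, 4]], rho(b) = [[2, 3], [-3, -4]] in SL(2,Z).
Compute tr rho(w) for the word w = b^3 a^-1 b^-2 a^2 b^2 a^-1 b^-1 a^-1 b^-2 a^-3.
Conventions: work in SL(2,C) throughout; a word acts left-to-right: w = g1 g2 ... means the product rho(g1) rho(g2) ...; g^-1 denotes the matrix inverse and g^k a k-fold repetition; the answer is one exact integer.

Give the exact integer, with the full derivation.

-3024876073

rho(b) = [[2, 3], [-3, -4]]
... * rho(b) = [[2, 3], [-3, -4]]  ->  [[-5, -6], [6, 7]]
... * rho(b) = [[2, 3], [-3, -4]]  ->  [[8, 9], [-9, -10]]
... * rho(a^-1) = [[4, -3], [-1, 1]]  ->  [[23, -15], [-26, 17]]
... * rho(b^-1) = [[-4, -3], [3, 2]]  ->  [[-137, -99], [155, 112]]
... * rho(b^-1) = [[-4, -3], [3, 2]]  ->  [[251, 213], [-284, -241]]
... * rho(a) = [[1, 3], [1, 4]]  ->  [[464, 1605], [-525, -1816]]
... * rho(a) = [[1, 3], [1, 4]]  ->  [[2069, 7812], [-2341, -8839]]
... * rho(b) = [[2, 3], [-3, -4]]  ->  [[-19298, -25041], [21835, 28333]]
... * rho(b) = [[2, 3], [-3, -4]]  ->  [[36527, 42270], [-41329, -47827]]
... * rho(a^-1) = [[4, -3], [-1, 1]]  ->  [[103838, -67311], [-117489, 76160]]
... * rho(b^-1) = [[-4, -3], [3, 2]]  ->  [[-617285, -446136], [698436, 504787]]
... * rho(a^-1) = [[4, -3], [-1, 1]]  ->  [[-2023004, 1405719], [2288957, -1590521]]
... * rho(b^-1) = [[-4, -3], [3, 2]]  ->  [[12309173, 8880450], [-13927391, -10047913]]
... * rho(b^-1) = [[-4, -3], [3, 2]]  ->  [[-22595342, -19166619], [25565825, 21686347]]
... * rho(a^-1) = [[4, -3], [-1, 1]]  ->  [[-71214749, 48619407], [80576953, -55011128]]
... * rho(a^-1) = [[4, -3], [-1, 1]]  ->  [[-333478403, 262263654], [377318940, -296741987]]
... * rho(a^-1) = [[4, -3], [-1, 1]]  ->  [[-1596177266, 1262698863], [1806017747, -1428698807]]
tr = -1596177266 + -1428698807 = -3024876073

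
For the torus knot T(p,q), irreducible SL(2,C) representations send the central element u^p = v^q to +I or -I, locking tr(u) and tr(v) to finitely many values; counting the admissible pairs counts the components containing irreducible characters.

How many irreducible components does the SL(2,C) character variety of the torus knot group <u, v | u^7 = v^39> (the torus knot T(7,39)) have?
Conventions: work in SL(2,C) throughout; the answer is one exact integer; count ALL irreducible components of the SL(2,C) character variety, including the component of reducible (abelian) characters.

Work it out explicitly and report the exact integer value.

115

Gamma = < u, v | u^7 = v^39 > (torus knot T(7,39)); the central element u^7 = v^39 acts as +I or -I in any irreducible SL(2,C) representation.
On an irreducible component, tr(u) is locked at 2*cos(pi*alpha/7) for some alpha in 1..6, and tr(v) at 2*cos(pi*beta/39) for some beta in 1..38.
u^7 = (-1)^alpha I and v^39 = (-1)^beta I must agree, so alpha and beta have equal parity.
count pairs: odd alpha (3 choices) x odd beta (19), plus even alpha (3) x even beta (19): 3*19 + 3*19 = 114.
That is 114 components of irreducible characters, and with the reducible (abelian) component the total is 115.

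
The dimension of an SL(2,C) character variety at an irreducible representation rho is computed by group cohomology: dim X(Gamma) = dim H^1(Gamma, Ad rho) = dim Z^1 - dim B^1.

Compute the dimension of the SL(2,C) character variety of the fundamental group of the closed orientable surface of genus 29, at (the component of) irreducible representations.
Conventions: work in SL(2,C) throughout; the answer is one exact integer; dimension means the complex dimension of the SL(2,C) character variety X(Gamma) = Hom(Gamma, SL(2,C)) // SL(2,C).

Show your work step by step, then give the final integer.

168

The genus-29 surface group: 2g = 58 generators, one relator prod [a_i, b_i].
A cocycle assigns one sl_2 vector per generator subject to the relator condition d_2(z) = 0: dim of the unconstrained space is 3*2g = 174.
At an irreducible rho, H^2 = coker(d_2) vanishes (Poincare duality: H^2 is dual to H^0 = invariants = 0), so d_2 is surjective onto sl_2 and dim Z^1 = 174 - 3 = 171.
As always at irreducible rho, dim B^1 = 3.
Hence dim X = 171 - 3 = 168.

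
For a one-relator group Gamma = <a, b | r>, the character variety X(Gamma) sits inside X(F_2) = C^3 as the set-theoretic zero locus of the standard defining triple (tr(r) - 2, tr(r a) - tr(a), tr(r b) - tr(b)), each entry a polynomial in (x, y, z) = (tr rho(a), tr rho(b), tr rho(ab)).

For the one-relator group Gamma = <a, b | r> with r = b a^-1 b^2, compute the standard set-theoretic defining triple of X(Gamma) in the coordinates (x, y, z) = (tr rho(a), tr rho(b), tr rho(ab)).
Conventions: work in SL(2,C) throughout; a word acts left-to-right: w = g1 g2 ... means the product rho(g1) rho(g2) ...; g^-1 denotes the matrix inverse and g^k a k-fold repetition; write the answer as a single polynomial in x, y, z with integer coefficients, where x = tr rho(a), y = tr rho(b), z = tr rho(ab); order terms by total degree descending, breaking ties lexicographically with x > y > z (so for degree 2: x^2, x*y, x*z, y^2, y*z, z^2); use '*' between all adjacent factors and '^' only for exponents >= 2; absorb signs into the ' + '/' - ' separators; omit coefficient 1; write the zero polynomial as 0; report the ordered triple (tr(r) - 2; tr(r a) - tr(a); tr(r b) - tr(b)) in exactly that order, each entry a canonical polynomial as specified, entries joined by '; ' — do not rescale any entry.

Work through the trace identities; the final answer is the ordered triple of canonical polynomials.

and trace(b^2) = trace(b) trace(b) - trace(1) = y^2 - 2
and trace(b^3) = trace(b) trace(b^2) - trace(b) = y^3 - 3*y
next, trace(a b^2) = trace(b) trace(a b) - trace(a) = y*z - x
trace(b^3 a) = trace(b) trace(a b^2) - trace(a b) = y^2*z - x*y - z
trace(b a^-1 b^2) = trace(b^3) trace(a) - trace(b^3 a) = x*y^3 - y^2*z - 2*x*y + z
trace(a b a b) = trace(a b) trace(a b) - trace(1)   [split at a repeated a] = z^2 - 2
and trace(a b a) = trace(a) trace(b a) - trace(b)   [square of a] = x*z - y
trace(b^2 a b a) = trace(b) trace(a b a b) - trace(a b a)   [square of b] = y*z^2 - x*z - y
and trace(b a^-1 b^2 a) = trace(b^2 a b) trace(a) - trace(b^2 a b a)   [inverse elimination on a] = x*y^2*z - x^2*y - y*z^2 + y
trace(b^4) = trace(b) trace(b^3) - trace(b^2) = y^4 - 4*y^2 + 2
and trace(b^4 a) = trace(b) trace(b a b^2) - trace(b a b) = y^3*z - x*y^2 - 2*y*z + x
next, trace(b a^-1 b^3) = trace(b^4) trace(a) - trace(b^4 a) = x*y^4 - y^3*z - 3*x*y^2 + 2*y*z + x
assemble the triple (trace(r) - 2; trace(r a) - x; trace(r b) - y)

x*y^3 - y^2*z - 2*x*y + z - 2; x*y^2*z - x^2*y - y*z^2 - x + y; x*y^4 - y^3*z - 3*x*y^2 + 2*y*z + x - y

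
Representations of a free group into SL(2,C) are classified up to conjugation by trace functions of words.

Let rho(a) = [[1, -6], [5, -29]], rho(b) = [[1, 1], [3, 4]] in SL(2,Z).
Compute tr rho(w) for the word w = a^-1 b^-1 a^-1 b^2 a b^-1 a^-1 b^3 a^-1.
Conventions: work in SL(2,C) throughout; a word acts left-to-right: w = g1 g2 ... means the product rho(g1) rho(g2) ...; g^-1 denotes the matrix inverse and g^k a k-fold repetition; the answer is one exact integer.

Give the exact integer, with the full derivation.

1882109856

rho(a^-1) = [[-29, 6], [-5, 1]]
... * rho(b^-1) = [[4, -1], [-3, 1]]  ->  [[-134, 35], [-23, 6]]
... * rho(a^-1) = [[-29, 6], [-5, 1]]  ->  [[3711, -769], [637, -132]]
... * rho(b) = [[1, 1], [3, 4]]  ->  [[1404, 635], [241, 109]]
... * rho(b) = [[1, 1], [3, 4]]  ->  [[3309, 3944], [568, 677]]
... * rho(a) = [[1, -6], [5, -29]]  ->  [[23029, -134230], [3953, -23041]]
... * rho(b^-1) = [[4, -1], [-3, 1]]  ->  [[494806, -157259], [84935, -26994]]
... * rho(a^-1) = [[-29, 6], [-5, 1]]  ->  [[-13563079, 2811577], [-2328145, 482616]]
... * rho(b) = [[1, 1], [3, 4]]  ->  [[-5128348, -2316771], [-880297, -397681]]
... * rho(b) = [[1, 1], [3, 4]]  ->  [[-12078661, -14395432], [-2073340, -2471021]]
... * rho(b) = [[1, 1], [3, 4]]  ->  [[-55264957, -69660389], [-9486403, -11957424]]
... * rho(a^-1) = [[-29, 6], [-5, 1]]  ->  [[1950985698, -401250131], [334892807, -68875842]]
tr = 1950985698 + -68875842 = 1882109856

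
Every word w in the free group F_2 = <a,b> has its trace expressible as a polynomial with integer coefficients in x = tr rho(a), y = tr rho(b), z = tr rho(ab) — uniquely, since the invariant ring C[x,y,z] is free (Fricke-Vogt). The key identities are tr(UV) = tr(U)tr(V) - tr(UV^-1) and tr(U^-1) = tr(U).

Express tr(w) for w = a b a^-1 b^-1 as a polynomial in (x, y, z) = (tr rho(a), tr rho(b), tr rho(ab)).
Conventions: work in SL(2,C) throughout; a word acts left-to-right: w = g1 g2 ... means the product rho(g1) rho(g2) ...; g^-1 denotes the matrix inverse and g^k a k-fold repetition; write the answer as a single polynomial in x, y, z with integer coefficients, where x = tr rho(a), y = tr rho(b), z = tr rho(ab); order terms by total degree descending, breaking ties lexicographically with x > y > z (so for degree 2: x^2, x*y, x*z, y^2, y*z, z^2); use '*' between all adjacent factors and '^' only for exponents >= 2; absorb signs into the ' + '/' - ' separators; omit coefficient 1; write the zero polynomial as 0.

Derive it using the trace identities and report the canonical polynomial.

tr(a b a) = tr(a) tr(b a) - tr(b)  (reduce the a square) = x*z - y
so tr(a b a b) = tr(b a) tr(b a) - tr(1)  (split on b) = z^2 - 2
so tr(b^-1 a b a) = tr(a b a) tr(b) - tr(a b a b)  (eliminate b^-1) = x*y*z - y^2 - z^2 + 2
reduce: tr(a b a^-1 b^-1) = tr(b^-1 a b) tr(a) - tr(b^-1 a b a)  (eliminate a^-1) = -x*y*z + x^2 + y^2 + z^2 - 2

-x*y*z + x^2 + y^2 + z^2 - 2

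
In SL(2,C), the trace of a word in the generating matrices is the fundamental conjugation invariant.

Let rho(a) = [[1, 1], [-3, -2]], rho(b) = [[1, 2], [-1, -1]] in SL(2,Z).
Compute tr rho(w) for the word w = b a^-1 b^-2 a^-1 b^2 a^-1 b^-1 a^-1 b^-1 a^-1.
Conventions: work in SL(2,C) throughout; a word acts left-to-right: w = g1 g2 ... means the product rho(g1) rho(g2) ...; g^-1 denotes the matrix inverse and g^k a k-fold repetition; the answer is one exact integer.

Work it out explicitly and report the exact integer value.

rho(b) = [[1, 2], [-1, -1]]
... * rho(a^-1) = [[-2, -1], [3, 1]]  ->  [[4, 1], [-1, 0]]
... * rho(b^-1) = [[-1, -2], [1, 1]]  ->  [[-3, -7], [1, 2]]
... * rho(b^-1) = [[-1, -2], [1, 1]]  ->  [[-4, -1], [1, 0]]
... * rho(a^-1) = [[-2, -1], [3, 1]]  ->  [[5, 3], [-2, -1]]
... * rho(b) = [[1, 2], [-1, -1]]  ->  [[2, 7], [-1, -3]]
... * rho(b) = [[1, 2], [-1, -1]]  ->  [[-5, -3], [2, 1]]
... * rho(a^-1) = [[-2, -1], [3, 1]]  ->  [[1, 2], [-1, -1]]
... * rho(b^-1) = [[-1, -2], [1, 1]]  ->  [[1, 0], [0, 1]]
... * rho(a^-1) = [[-2, -1], [3, 1]]  ->  [[-2, -1], [3, 1]]
... * rho(b^-1) = [[-1, -2], [1, 1]]  ->  [[1, 3], [-2, -5]]
... * rho(a^-1) = [[-2, -1], [3, 1]]  ->  [[7, 2], [-11, -3]]
tr = 7 + -3 = 4

4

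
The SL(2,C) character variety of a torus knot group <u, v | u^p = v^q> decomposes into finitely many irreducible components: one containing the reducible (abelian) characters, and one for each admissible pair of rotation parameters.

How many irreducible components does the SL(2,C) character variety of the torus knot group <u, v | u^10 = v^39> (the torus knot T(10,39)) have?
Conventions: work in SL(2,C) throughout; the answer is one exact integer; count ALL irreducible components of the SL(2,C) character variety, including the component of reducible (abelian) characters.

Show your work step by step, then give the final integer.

172

Gamma = < u, v | u^10 = v^39 > (torus knot T(10,39)); the central element u^10 = v^39 acts as +I or -I in any irreducible SL(2,C) representation.
So on each irreducible component the traces are pinned: tr(u) = 2*cos(pi*alpha/10) with 1 <= alpha <= 9, tr(v) = 2*cos(pi*beta/39) with 1 <= beta <= 38.
The two central values (-1)^alpha I and (-1)^beta I must be the same matrix, so alpha and beta share a parity.
Counting: 5 odd alphas x 19 odd betas + 4 even alphas x 19 even betas = 95 + 76 = 171.
Total: 171 irreducible-character components + 1 reducible (abelian) component = 172.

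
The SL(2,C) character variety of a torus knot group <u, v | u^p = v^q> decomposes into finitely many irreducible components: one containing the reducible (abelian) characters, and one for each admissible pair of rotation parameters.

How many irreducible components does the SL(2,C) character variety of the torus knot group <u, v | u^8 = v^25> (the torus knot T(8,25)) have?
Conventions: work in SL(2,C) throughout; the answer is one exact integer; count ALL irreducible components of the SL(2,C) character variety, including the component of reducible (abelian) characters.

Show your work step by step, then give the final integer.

85

In the torus knot group T(8,25), u^8 = v^25 is central, so an irreducible representation sends it to +I or -I (Schur).
This locks tr(u) to 2*cos(pi*alpha/8), alpha in 1..7, and tr(v) to 2*cos(pi*beta/25), beta in 1..24, on each component of irreducible characters.
Consistency of u^8 = (-1)^alpha I with v^25 = (-1)^beta I forces alpha = beta (mod 2).
Enumerate parity-matched pairs: 4*12 odd-odd plus 3*12 even-even gives 84.
components with irreducible characters: 84; plus the single component of reducible (abelian) characters: total 85.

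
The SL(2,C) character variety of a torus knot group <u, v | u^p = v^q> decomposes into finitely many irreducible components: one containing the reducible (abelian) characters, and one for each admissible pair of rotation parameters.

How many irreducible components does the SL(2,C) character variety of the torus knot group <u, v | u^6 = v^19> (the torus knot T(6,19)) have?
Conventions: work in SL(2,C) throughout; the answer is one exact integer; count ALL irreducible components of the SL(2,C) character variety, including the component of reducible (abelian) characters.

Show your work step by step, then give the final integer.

Gamma = < u, v | u^6 = v^19 > (torus knot T(6,19)); the central element u^6 = v^19 acts as +I or -I in any irreducible SL(2,C) representation.
So on each irreducible component the traces are pinned: tr(u) = 2*cos(pi*alpha/6) with 1 <= alpha <= 5, tr(v) = 2*cos(pi*beta/19) with 1 <= beta <= 18.
u^6 = (-1)^alpha I and v^19 = (-1)^beta I must agree, so alpha and beta have equal parity.
Counting: 3 odd alphas x 9 odd betas + 2 even alphas x 9 even betas = 27 + 18 = 45.
That is 45 components of irreducible characters, and with the reducible (abelian) component the total is 46.

46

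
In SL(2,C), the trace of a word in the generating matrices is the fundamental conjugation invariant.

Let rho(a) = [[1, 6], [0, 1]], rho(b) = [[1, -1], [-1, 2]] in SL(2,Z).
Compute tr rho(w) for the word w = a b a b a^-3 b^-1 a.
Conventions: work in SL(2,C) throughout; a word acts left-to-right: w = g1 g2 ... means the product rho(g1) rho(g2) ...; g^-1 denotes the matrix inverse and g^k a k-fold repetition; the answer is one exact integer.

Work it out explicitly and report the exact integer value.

rho(a) = [[1, 6], [0, 1]]
... * rho(b) = [[1, -1], [-1, 2]]  ->  [[-5, 11], [-1, 2]]
... * rho(a) = [[1, 6], [0, 1]]  ->  [[-5, -19], [-1, -4]]
... * rho(b) = [[1, -1], [-1, 2]]  ->  [[14, -33], [3, -7]]
... * rho(a^-1) = [[1, -6], [0, 1]]  ->  [[14, -117], [3, -25]]
... * rho(a^-1) = [[1, -6], [0, 1]]  ->  [[14, -201], [3, -43]]
... * rho(a^-1) = [[1, -6], [0, 1]]  ->  [[14, -285], [3, -61]]
... * rho(b^-1) = [[2, 1], [1, 1]]  ->  [[-257, -271], [-55, -58]]
... * rho(a) = [[1, 6], [0, 1]]  ->  [[-257, -1813], [-55, -388]]
tr = -257 + -388 = -645

-645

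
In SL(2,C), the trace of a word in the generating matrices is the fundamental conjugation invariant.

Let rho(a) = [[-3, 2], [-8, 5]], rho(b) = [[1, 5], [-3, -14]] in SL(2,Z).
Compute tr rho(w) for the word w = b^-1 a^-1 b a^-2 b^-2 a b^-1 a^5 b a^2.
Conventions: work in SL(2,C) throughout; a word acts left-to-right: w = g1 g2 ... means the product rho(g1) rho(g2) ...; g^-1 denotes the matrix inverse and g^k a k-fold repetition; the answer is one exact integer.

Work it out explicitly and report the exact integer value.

rho(b^-1) = [[-14, -5], [3, 1]]
... * rho(a^-1) = [[5, -2], [8, -3]]  ->  [[-110, 43], [23, -9]]
... * rho(b) = [[1, 5], [-3, -14]]  ->  [[-239, -1152], [50, 241]]
... * rho(a^-1) = [[5, -2], [8, -3]]  ->  [[-10411, 3934], [2178, -823]]
... * rho(a^-1) = [[5, -2], [8, -3]]  ->  [[-20583, 9020], [4306, -1887]]
... * rho(b^-1) = [[-14, -5], [3, 1]]  ->  [[315222, 111935], [-65945, -23417]]
... * rho(b^-1) = [[-14, -5], [3, 1]]  ->  [[-4077303, -1464175], [852979, 306308]]
... * rho(a) = [[-3, 2], [-8, 5]]  ->  [[23945309, -15475481], [-5009401, 3237498]]
... * rho(b^-1) = [[-14, -5], [3, 1]]  ->  [[-381660769, -135202026], [79844108, 28284503]]
... * rho(a) = [[-3, 2], [-8, 5]]  ->  [[2226598515, -1439331668], [-465808348, 301110731]]
... * rho(a) = [[-3, 2], [-8, 5]]  ->  [[4834857799, -2743461310], [-1011460804, 573936959]]
... * rho(a) = [[-3, 2], [-8, 5]]  ->  [[7443117083, -4047590952], [-1557113260, 846763187]]
... * rho(a) = [[-3, 2], [-8, 5]]  ->  [[10051376367, -5351720594], [-2102765716, 1119589415]]
... * rho(a) = [[-3, 2], [-8, 5]]  ->  [[12659635651, -6655850236], [-2648418172, 1392415643]]
... * rho(b) = [[1, 5], [-3, -14]]  ->  [[32627186359, 156480081559], [-6825665101, -32735909862]]
... * rho(a) = [[-3, 2], [-8, 5]]  ->  [[-1349722211549, 847654780513], [282364274199, -177330879512]]
... * rho(a) = [[-3, 2], [-8, 5]]  ->  [[-2732071609457, 1538829479467], [571554213499, -321925849162]]
tr = -2732071609457 + -321925849162 = -3053997458619

-3053997458619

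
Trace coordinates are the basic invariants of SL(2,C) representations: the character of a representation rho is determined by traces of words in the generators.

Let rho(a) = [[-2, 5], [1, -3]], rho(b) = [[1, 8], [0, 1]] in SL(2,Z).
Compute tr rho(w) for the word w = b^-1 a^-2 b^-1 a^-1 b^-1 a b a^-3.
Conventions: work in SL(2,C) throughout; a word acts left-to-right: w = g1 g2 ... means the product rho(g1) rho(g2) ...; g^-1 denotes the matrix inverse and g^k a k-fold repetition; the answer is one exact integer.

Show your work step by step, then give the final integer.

rho(b^-1) = [[1, -8], [0, 1]]
... * rho(a^-1) = [[-3, -5], [-1, -2]]  ->  [[5, 11], [-1, -2]]
... * rho(a^-1) = [[-3, -5], [-1, -2]]  ->  [[-26, -47], [5, 9]]
... * rho(b^-1) = [[1, -8], [0, 1]]  ->  [[-26, 161], [5, -31]]
... * rho(a^-1) = [[-3, -5], [-1, -2]]  ->  [[-83, -192], [16, 37]]
... * rho(b^-1) = [[1, -8], [0, 1]]  ->  [[-83, 472], [16, -91]]
... * rho(a) = [[-2, 5], [1, -3]]  ->  [[638, -1831], [-123, 353]]
... * rho(b) = [[1, 8], [0, 1]]  ->  [[638, 3273], [-123, -631]]
... * rho(a^-1) = [[-3, -5], [-1, -2]]  ->  [[-5187, -9736], [1000, 1877]]
... * rho(a^-1) = [[-3, -5], [-1, -2]]  ->  [[25297, 45407], [-4877, -8754]]
... * rho(a^-1) = [[-3, -5], [-1, -2]]  ->  [[-121298, -217299], [23385, 41893]]
tr = -121298 + 41893 = -79405

-79405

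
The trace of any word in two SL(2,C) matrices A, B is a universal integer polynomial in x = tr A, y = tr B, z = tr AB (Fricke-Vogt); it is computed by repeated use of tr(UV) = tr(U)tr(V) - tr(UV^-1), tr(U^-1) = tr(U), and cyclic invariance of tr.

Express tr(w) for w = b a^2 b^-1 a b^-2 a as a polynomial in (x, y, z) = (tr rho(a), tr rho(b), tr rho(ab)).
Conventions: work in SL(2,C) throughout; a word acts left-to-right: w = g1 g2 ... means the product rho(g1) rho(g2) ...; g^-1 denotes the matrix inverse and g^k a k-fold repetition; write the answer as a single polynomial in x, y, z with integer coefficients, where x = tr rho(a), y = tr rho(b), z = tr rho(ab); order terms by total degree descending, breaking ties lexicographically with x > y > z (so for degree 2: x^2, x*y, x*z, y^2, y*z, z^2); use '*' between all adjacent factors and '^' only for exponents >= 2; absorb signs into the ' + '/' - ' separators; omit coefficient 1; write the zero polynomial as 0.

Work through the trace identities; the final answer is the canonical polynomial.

x^3*y^3*z - x^2*y^4 - 2*x^2*y^2*z^2 - x^3*y*z + x*y^3*z + x*y*z^3 + 2*x^2*y^2 + x^2*z^2 - 2*x*y*z + y^2 - 2

and trace(b a^2) = trace(a) * trace(b a) - trace(b)  (reduce the a square) = x*z - y
and trace(a^2 b a) = trace(a) * trace(b a^2) - trace(b a)  (reduce the a square) = x^2*z - x*y - z
trace(a b a^3) = trace(a) * trace(a^2 b a) - trace(a^2 b)  (reduce the a square) = x^3*z - x^2*y - 2*x*z + y
trace(b a b a) = trace(b a) * trace(b a) - trace(1)  (split on b) = z^2 - 2
trace(b a b) = trace(b) * trace(a b) - trace(a)  (reduce the b square) = y*z - x
trace(b a b a^2) = trace(a) * trace(b a b a) - trace(b a b)  (reduce the a square) = x*z^2 - y*z - x
next, trace(a b a^3 b) = trace(a) * trace(b a b a^2) - trace(b a b a)  (reduce the a square) = x^2*z^2 - x*y*z - x^2 - z^2 + 2
trace(a b a^3 b^-1) = trace(a b a^3) * trace(b) - trace(a b a^3 b)  (eliminate b^-1) = x^3*y*z - x^2*y^2 - x^2*z^2 - x*y*z + x^2 + y^2 + z^2 - 2
trace(a b^-2 a b a^2) = trace(a b a^3 b^-1) * trace(b) - trace(a b a^3)  (eliminate b^-1) = x^3*y^2*z - x^2*y^3 - x^2*y*z^2 - x^3*z - x*y^2*z + 2*x^2*y + y^3 + y*z^2 + 2*x*z - 3*y
and trace(a^2) = trace(a) * trace(a) - trace(1)  (reduce the a square) = x^2 - 2
and trace(b a^2 b) = trace(b) * trace(a^2 b) - trace(a^2)  (reduce the b square) = x*y*z - x^2 - y^2 + 2
and trace(a b a^2 b a) = trace(a) * trace(b a^2 b a) - trace(b a^2 b)  (reduce the a square) = x^2*z^2 - 2*x*y*z + y^2 - 2
trace(b a b a b a) = trace(a b) * trace(a b a b) - trace(a^-1 b^-1)  (split on a) = z^3 - 3*z
trace(b a b a b) = trace(b) * trace(a b a b) - trace(a b a)  (reduce the b square) = y*z^2 - x*z - y
next, trace(a b a^2 b a b) = trace(a) * trace(b a b a b a) - trace(b a b a b)  (reduce the a square) = x*z^3 - y*z^2 - 2*x*z + y
and trace(b^-1 a b a^2 b a) = trace(a b a^2 b a) * trace(b) - trace(a b a^2 b a b)  (eliminate b^-1) = x^2*y*z^2 - 2*x*y^2*z - x*z^3 + y^3 + y*z^2 + 2*x*z - 3*y
trace(a b^-2 a b a^2 b) = trace(b^-1 a b a^2 b a) * trace(b) - trace(b^-1 a b a^2 b a b)  (eliminate b^-1) = x^2*y^2*z^2 - 2*x*y^3*z - x*y*z^3 - x^2*z^2 + y^4 + y^2*z^2 + 4*x*y*z - 4*y^2 + 2
next, trace(b a^2 b^-1 a b^-2 a) = trace(a b^-2 a b a^2) * trace(b) - trace(a b^-2 a b a^2 b)  (eliminate b^-1) = x^3*y^3*z - x^2*y^4 - 2*x^2*y^2*z^2 - x^3*y*z + x*y^3*z + x*y*z^3 + 2*x^2*y^2 + x^2*z^2 - 2*x*y*z + y^2 - 2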